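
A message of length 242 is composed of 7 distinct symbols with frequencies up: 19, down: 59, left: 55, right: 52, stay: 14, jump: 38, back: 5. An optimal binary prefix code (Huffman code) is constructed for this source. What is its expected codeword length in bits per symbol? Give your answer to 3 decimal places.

2.550 bits/symbol

Probabilities are the counts divided by 242.
Repeatedly combine the two least-probable nodes; the expected code length is the sum of the merged weights.
merge 5/242 + 7/121 → 19/242
merge 19/242 + 19/242 → 19/121
merge 19/121 + 19/121 → 38/121
merge 26/121 + 5/22 → 107/242
merge 59/242 + 38/121 → 135/242
merge 107/242 + 135/242 → 1
L = 19/242 + 19/121 + 38/121 + 107/242 + 135/242 + 1 = 617/242 ≈ 2.550 bits/symbol.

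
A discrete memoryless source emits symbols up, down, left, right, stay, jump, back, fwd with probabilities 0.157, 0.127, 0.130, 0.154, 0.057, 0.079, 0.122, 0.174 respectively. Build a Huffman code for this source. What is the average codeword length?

Repeatedly combine the two least-probable nodes; the expected code length is the sum of the merged weights.
merge 57/1000 + 79/1000 → 17/125
merge 61/500 + 127/1000 → 249/1000
merge 13/100 + 17/125 → 133/500
merge 77/500 + 157/1000 → 311/1000
merge 87/500 + 249/1000 → 423/1000
merge 133/500 + 311/1000 → 577/1000
merge 423/1000 + 577/1000 → 1
L = 17/125 + 249/1000 + 133/500 + 311/1000 + 423/1000 + 577/1000 + 1 = 1481/500 = 2.962 bits/symbol.

2.962 bits/symbol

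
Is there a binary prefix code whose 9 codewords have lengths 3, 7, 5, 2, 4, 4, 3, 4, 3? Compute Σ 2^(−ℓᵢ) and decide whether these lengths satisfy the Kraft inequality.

0.8515625; yes

With common denominator 2^7 = 128: Σ 2^(−ℓᵢ) = 16/128 + 1/128 + 4/128 + 32/128 + 8/128 + 8/128 + 16/128 + 8/128 + 16/128 = 109/128 = 0.8515625.
Kraft's inequality requires Σ ≤ 1; here Σ = 0.8515625 ≤ 1, so such a prefix code exists.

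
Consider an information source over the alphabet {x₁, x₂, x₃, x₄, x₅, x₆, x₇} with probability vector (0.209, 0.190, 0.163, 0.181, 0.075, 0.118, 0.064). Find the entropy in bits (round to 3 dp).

H = −Σ pᵢ log₂ pᵢ.
−0.209·log₂(0.209) = 0.4720
−0.190·log₂(0.190) = 0.4552
−0.163·log₂(0.163) = 0.4266
−0.181·log₂(0.181) = 0.4463
−0.075·log₂(0.075) = 0.2803
−0.118·log₂(0.118) = 0.3638
−0.064·log₂(0.064) = 0.2538
Sum ≈ 2.6980 → 2.698 bits.

2.698 bits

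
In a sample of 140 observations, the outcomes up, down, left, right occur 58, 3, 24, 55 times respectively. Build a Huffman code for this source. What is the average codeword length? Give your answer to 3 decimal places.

Probabilities are the counts divided by 140.
Repeatedly combine the two least-probable nodes; the expected code length is the sum of the merged weights.
merge 3/140 + 6/35 → 27/140
merge 27/140 + 11/28 → 41/70
merge 29/70 + 41/70 → 1
L = 27/140 + 41/70 + 1 = 249/140 ≈ 1.779 bits/symbol.

1.779 bits/symbol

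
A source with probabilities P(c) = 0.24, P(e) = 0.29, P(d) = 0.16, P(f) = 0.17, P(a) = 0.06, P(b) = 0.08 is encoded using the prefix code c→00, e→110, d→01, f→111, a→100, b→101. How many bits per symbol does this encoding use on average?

2.6 bits/symbol

L̄ = Σ pᵢ·ℓᵢ = 0.24·2 + 0.29·3 + 0.16·2 + 0.17·3 + 0.06·3 + 0.08·3 = 2.6 bits/symbol.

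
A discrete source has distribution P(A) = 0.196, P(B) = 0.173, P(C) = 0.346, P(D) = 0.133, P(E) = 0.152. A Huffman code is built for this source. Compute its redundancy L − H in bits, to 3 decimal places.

Entropy H = −Σ p log₂ p ≈ 2.2287 bits.
Huffman merges: 133/1000+19/125→57/200; 173/1000+49/250→369/1000; 57/200+173/500→631/1000; 369/1000+631/1000→1. L = 457/200 ≈ 2.2850.
L − H = 2.2850 − 2.2287 = 0.056 bits.

0.056 bits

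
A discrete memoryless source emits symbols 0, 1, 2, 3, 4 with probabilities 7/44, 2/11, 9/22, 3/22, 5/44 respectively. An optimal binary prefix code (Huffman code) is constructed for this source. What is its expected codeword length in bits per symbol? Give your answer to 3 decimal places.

Repeatedly combine the two least-probable nodes; the expected code length is the sum of the merged weights.
merge 5/44 + 3/22 → 1/4
merge 7/44 + 2/11 → 15/44
merge 1/4 + 15/44 → 13/22
merge 9/22 + 13/22 → 1
L = 1/4 + 15/44 + 13/22 + 1 = 24/11 ≈ 2.182 bits/symbol.

2.182 bits/symbol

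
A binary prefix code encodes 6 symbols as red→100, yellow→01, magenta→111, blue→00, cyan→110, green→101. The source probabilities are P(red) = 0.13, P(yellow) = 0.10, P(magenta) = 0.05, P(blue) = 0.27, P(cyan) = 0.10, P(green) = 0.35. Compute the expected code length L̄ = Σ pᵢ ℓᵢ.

2.63 bits/symbol

L̄ = Σ pᵢ·ℓᵢ = 0.13·3 + 0.10·2 + 0.05·3 + 0.27·2 + 0.10·3 + 0.35·3 = 2.63 bits/symbol.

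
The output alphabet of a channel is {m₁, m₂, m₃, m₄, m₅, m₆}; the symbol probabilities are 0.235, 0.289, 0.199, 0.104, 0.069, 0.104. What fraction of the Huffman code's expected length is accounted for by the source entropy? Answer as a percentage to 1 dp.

98.7%

Entropy H = −Σ p log₂ p ≈ 2.4174 bits.
Huffman merges: 69/1000+13/125→173/1000; 13/125+173/1000→277/1000; 199/1000+47/200→217/500; 277/1000+289/1000→283/500; 217/500+283/500→1. L = 49/20 ≈ 2.4500.
Efficiency = H/L = 2.4174/2.4500 = 98.7%.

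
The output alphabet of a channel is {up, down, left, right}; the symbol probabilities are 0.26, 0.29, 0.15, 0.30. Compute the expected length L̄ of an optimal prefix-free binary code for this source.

Repeatedly combine the two least-probable nodes; the expected code length is the sum of the merged weights.
merge 3/20 + 13/50 → 41/100
merge 29/100 + 3/10 → 59/100
merge 41/100 + 59/100 → 1
L = 41/100 + 59/100 + 1 = 2 bits/symbol.

2 bits/symbol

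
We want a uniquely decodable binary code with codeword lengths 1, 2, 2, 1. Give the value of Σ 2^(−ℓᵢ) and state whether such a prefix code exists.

1.5; no

With common denominator 2^2 = 4: Σ 2^(−ℓᵢ) = 2/4 + 1/4 + 1/4 + 2/4 = 6/4 = 1.5.
Kraft's inequality requires Σ ≤ 1; here Σ = 1.5 > 1, so no such prefix code exists.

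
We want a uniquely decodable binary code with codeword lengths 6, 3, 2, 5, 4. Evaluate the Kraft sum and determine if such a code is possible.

0.484375; yes

With common denominator 2^6 = 64: Σ 2^(−ℓᵢ) = 1/64 + 8/64 + 16/64 + 2/64 + 4/64 = 31/64 = 0.484375.
Kraft's inequality requires Σ ≤ 1; here Σ = 0.484375 ≤ 1, so such a prefix code exists.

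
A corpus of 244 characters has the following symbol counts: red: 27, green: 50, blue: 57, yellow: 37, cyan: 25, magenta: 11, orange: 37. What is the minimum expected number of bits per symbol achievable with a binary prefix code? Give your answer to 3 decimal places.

Probabilities are the counts divided by 244.
Repeatedly combine the two least-probable nodes; the expected code length is the sum of the merged weights.
merge 11/244 + 25/244 → 9/61
merge 27/244 + 9/61 → 63/244
merge 37/244 + 37/244 → 37/122
merge 25/122 + 57/244 → 107/244
merge 63/244 + 37/122 → 137/244
merge 107/244 + 137/244 → 1
L = 9/61 + 63/244 + 37/122 + 107/244 + 137/244 + 1 = 661/244 ≈ 2.709 bits/symbol.

2.709 bits/symbol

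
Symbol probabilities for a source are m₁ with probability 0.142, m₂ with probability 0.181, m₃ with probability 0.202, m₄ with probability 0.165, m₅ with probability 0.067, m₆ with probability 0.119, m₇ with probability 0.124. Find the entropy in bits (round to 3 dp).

2.741 bits

H = −Σ pᵢ log₂ pᵢ.
−0.142·log₂(0.142) = 0.3999
−0.181·log₂(0.181) = 0.4463
−0.202·log₂(0.202) = 0.4661
−0.165·log₂(0.165) = 0.4289
−0.067·log₂(0.067) = 0.2613
−0.119·log₂(0.119) = 0.3654
−0.124·log₂(0.124) = 0.3734
Sum ≈ 2.7414 → 2.741 bits.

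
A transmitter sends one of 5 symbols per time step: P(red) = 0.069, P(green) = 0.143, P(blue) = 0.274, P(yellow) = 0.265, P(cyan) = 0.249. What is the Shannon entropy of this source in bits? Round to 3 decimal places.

H = −Σ pᵢ log₂ pᵢ.
−0.069·log₂(0.069) = 0.2662
−0.143·log₂(0.143) = 0.4012
−0.274·log₂(0.274) = 0.5118
−0.265·log₂(0.265) = 0.5077
−0.249·log₂(0.249) = 0.4994
Sum ≈ 2.1863 → 2.186 bits.

2.186 bits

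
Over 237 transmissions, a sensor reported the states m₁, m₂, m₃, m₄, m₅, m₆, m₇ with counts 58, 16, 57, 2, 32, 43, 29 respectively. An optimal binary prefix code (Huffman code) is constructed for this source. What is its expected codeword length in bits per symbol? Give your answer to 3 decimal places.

Probabilities are the counts divided by 237.
Repeatedly combine the two least-probable nodes; the expected code length is the sum of the merged weights.
merge 2/237 + 16/237 → 6/79
merge 6/79 + 29/237 → 47/237
merge 32/237 + 43/237 → 25/79
merge 47/237 + 19/79 → 104/237
merge 58/237 + 25/79 → 133/237
merge 104/237 + 133/237 → 1
L = 6/79 + 47/237 + 25/79 + 104/237 + 133/237 + 1 = 614/237 ≈ 2.591 bits/symbol.

2.591 bits/symbol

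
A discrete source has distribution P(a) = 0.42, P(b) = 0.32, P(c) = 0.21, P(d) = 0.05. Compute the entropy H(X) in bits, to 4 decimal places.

1.7406 bits

H = −Σ pᵢ log₂ pᵢ.
−0.42·log₂(0.42) = 0.5256
−0.32·log₂(0.32) = 0.5260
−0.21·log₂(0.21) = 0.4728
−0.05·log₂(0.05) = 0.2161
Sum ≈ 1.7406 → 1.7406 bits.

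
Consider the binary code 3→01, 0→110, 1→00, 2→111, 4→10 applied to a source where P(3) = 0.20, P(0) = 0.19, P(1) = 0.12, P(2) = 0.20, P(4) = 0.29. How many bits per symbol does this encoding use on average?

2.39 bits/symbol

L̄ = Σ pᵢ·ℓᵢ = 0.20·2 + 0.19·3 + 0.12·2 + 0.20·3 + 0.29·2 = 2.39 bits/symbol.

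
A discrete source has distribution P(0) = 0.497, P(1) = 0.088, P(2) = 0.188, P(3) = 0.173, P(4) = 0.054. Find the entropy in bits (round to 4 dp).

1.9285 bits

H = −Σ pᵢ log₂ pᵢ.
−0.497·log₂(0.497) = 0.5013
−0.088·log₂(0.088) = 0.3086
−0.188·log₂(0.188) = 0.4533
−0.173·log₂(0.173) = 0.4379
−0.054·log₂(0.054) = 0.2274
Sum ≈ 1.9285 → 1.9285 bits.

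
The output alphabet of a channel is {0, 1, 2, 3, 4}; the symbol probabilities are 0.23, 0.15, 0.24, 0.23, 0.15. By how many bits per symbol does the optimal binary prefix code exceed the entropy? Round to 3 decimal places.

Entropy H = −Σ p log₂ p ≈ 2.2906 bits.
Huffman merges: 3/20+3/20→3/10; 23/100+23/100→23/50; 6/25+3/10→27/50; 23/50+27/50→1. L = 23/10 ≈ 2.3000.
L − H = 2.3000 − 2.2906 = 0.009 bits.

0.009 bits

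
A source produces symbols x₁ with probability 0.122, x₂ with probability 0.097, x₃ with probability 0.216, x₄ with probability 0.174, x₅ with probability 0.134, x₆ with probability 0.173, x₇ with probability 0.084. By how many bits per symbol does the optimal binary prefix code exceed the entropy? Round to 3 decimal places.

Entropy H = −Σ p log₂ p ≈ 2.7399 bits.
Huffman merges: 21/250+97/1000→181/1000; 61/500+67/500→32/125; 173/1000+87/500→347/1000; 181/1000+27/125→397/1000; 32/125+347/1000→603/1000; 397/1000+603/1000→1. L = 348/125 ≈ 2.7840.
L − H = 2.7840 − 2.7399 = 0.044 bits.

0.044 bits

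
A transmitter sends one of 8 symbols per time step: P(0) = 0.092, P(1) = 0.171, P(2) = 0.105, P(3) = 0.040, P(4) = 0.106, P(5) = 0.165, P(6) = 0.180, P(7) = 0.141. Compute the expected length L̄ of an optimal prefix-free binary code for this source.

2.952 bits/symbol

Repeatedly combine the two least-probable nodes; the expected code length is the sum of the merged weights.
merge 1/25 + 23/250 → 33/250
merge 21/200 + 53/500 → 211/1000
merge 33/250 + 141/1000 → 273/1000
merge 33/200 + 171/1000 → 42/125
merge 9/50 + 211/1000 → 391/1000
merge 273/1000 + 42/125 → 609/1000
merge 391/1000 + 609/1000 → 1
L = 33/250 + 211/1000 + 273/1000 + 42/125 + 391/1000 + 609/1000 + 1 = 369/125 = 2.952 bits/symbol.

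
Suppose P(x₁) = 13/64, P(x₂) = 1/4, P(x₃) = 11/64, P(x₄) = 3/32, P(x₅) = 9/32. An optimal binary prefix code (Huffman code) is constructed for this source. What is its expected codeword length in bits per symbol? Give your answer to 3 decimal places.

2.266 bits/symbol

Repeatedly combine the two least-probable nodes; the expected code length is the sum of the merged weights.
merge 3/32 + 11/64 → 17/64
merge 13/64 + 1/4 → 29/64
merge 17/64 + 9/32 → 35/64
merge 29/64 + 35/64 → 1
L = 17/64 + 29/64 + 35/64 + 1 = 145/64 ≈ 2.266 bits/symbol.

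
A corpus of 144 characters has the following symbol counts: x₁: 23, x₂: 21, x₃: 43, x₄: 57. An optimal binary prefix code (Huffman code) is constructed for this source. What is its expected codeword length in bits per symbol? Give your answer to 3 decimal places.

1.910 bits/symbol

Probabilities are the counts divided by 144.
Repeatedly combine the two least-probable nodes; the expected code length is the sum of the merged weights.
merge 7/48 + 23/144 → 11/36
merge 43/144 + 11/36 → 29/48
merge 19/48 + 29/48 → 1
L = 11/36 + 29/48 + 1 = 275/144 ≈ 1.910 bits/symbol.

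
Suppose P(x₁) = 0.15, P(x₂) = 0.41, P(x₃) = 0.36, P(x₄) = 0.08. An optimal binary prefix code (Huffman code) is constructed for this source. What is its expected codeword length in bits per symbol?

1.82 bits/symbol

Repeatedly combine the two least-probable nodes; the expected code length is the sum of the merged weights.
merge 2/25 + 3/20 → 23/100
merge 23/100 + 9/25 → 59/100
merge 41/100 + 59/100 → 1
L = 23/100 + 59/100 + 1 = 91/50 = 1.82 bits/symbol.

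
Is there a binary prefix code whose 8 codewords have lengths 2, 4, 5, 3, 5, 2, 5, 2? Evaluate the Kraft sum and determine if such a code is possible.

1.03125; no

With common denominator 2^5 = 32: Σ 2^(−ℓᵢ) = 8/32 + 2/32 + 1/32 + 4/32 + 1/32 + 8/32 + 1/32 + 8/32 = 33/32 = 1.03125.
Kraft's inequality requires Σ ≤ 1; here Σ = 1.03125 > 1, so no such prefix code exists.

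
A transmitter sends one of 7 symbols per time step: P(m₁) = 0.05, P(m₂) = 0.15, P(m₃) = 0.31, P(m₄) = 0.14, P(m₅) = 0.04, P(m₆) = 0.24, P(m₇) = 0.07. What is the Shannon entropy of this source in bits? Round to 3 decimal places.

H = −Σ pᵢ log₂ pᵢ.
−0.05·log₂(0.05) = 0.2161
−0.15·log₂(0.15) = 0.4105
−0.31·log₂(0.31) = 0.5238
−0.14·log₂(0.14) = 0.3971
−0.04·log₂(0.04) = 0.1858
−0.24·log₂(0.24) = 0.4941
−0.07·log₂(0.07) = 0.2686
Sum ≈ 2.4960 → 2.496 bits.

2.496 bits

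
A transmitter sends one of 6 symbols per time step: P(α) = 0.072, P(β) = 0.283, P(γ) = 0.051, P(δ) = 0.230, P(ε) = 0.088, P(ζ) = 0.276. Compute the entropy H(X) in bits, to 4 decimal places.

2.3165 bits

H = −Σ pᵢ log₂ pᵢ.
−0.072·log₂(0.072) = 0.2733
−0.283·log₂(0.283) = 0.5154
−0.051·log₂(0.051) = 0.2190
−0.230·log₂(0.230) = 0.4877
−0.088·log₂(0.088) = 0.3086
−0.276·log₂(0.276) = 0.5126
Sum ≈ 2.3165 → 2.3165 bits.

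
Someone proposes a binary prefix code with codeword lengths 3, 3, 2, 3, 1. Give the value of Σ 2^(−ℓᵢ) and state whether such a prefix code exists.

1.125; no

With common denominator 2^3 = 8: Σ 2^(−ℓᵢ) = 1/8 + 1/8 + 2/8 + 1/8 + 4/8 = 9/8 = 1.125.
Kraft's inequality requires Σ ≤ 1; here Σ = 1.125 > 1, so no such prefix code exists.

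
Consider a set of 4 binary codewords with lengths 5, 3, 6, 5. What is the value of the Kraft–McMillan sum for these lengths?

With common denominator 2^6 = 64: Σ 2^(−ℓᵢ) = 2/64 + 8/64 + 1/64 + 2/64 = 13/64 = 0.203125.

0.203125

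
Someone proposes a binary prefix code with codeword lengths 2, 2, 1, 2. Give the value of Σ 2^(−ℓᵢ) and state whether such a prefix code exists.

With common denominator 2^2 = 4: Σ 2^(−ℓᵢ) = 1/4 + 1/4 + 2/4 + 1/4 = 5/4 = 1.25.
Kraft's inequality requires Σ ≤ 1; here Σ = 1.25 > 1, so no such prefix code exists.

1.25; no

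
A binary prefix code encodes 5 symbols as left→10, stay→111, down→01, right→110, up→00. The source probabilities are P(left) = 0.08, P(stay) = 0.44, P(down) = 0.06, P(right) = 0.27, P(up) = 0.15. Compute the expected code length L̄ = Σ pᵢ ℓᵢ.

L̄ = Σ pᵢ·ℓᵢ = 0.08·2 + 0.44·3 + 0.06·2 + 0.27·3 + 0.15·2 = 2.71 bits/symbol.

2.71 bits/symbol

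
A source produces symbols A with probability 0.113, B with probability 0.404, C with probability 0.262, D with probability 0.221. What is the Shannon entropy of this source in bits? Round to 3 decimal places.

1.871 bits

H = −Σ pᵢ log₂ pᵢ.
−0.113·log₂(0.113) = 0.3555
−0.404·log₂(0.404) = 0.5283
−0.262·log₂(0.262) = 0.5063
−0.221·log₂(0.221) = 0.4813
Sum ≈ 1.8713 → 1.871 bits.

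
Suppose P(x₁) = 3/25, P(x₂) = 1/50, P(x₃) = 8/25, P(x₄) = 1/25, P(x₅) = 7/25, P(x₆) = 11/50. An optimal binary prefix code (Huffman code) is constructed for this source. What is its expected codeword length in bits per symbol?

Repeatedly combine the two least-probable nodes; the expected code length is the sum of the merged weights.
merge 1/50 + 1/25 → 3/50
merge 3/50 + 3/25 → 9/50
merge 9/50 + 11/50 → 2/5
merge 7/25 + 8/25 → 3/5
merge 2/5 + 3/5 → 1
L = 3/50 + 9/50 + 2/5 + 3/5 + 1 = 56/25 = 2.24 bits/symbol.

2.24 bits/symbol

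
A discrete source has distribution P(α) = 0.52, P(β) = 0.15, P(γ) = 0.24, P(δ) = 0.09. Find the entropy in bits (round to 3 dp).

1.708 bits

H = −Σ pᵢ log₂ pᵢ.
−0.52·log₂(0.52) = 0.4906
−0.15·log₂(0.15) = 0.4105
−0.24·log₂(0.24) = 0.4941
−0.09·log₂(0.09) = 0.3127
Sum ≈ 1.7079 → 1.708 bits.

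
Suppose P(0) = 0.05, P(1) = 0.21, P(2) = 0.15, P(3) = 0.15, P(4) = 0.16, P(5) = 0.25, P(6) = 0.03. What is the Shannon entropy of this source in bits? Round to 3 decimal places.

2.585 bits

H = −Σ pᵢ log₂ pᵢ.
−0.05·log₂(0.05) = 0.2161
−0.21·log₂(0.21) = 0.4728
−0.15·log₂(0.15) = 0.4105
−0.15·log₂(0.15) = 0.4105
−0.16·log₂(0.16) = 0.4230
−0.25·log₂(0.25) = 0.5000
−0.03·log₂(0.03) = 0.1518
Sum ≈ 2.5848 → 2.585 bits.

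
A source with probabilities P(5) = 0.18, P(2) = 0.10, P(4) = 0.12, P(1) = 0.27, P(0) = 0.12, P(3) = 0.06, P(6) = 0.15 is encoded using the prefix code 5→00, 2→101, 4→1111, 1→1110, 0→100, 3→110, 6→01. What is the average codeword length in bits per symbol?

L̄ = Σ pᵢ·ℓᵢ = 0.18·2 + 0.10·3 + 0.12·4 + 0.27·4 + 0.12·3 + 0.06·3 + 0.15·2 = 3.06 bits/symbol.

3.06 bits/symbol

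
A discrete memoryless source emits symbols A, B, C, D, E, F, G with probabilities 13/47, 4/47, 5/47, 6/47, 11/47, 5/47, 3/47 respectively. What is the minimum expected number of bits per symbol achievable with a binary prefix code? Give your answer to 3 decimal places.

Repeatedly combine the two least-probable nodes; the expected code length is the sum of the merged weights.
merge 3/47 + 4/47 → 7/47
merge 5/47 + 5/47 → 10/47
merge 6/47 + 7/47 → 13/47
merge 10/47 + 11/47 → 21/47
merge 13/47 + 13/47 → 26/47
merge 21/47 + 26/47 → 1
L = 7/47 + 10/47 + 13/47 + 21/47 + 26/47 + 1 = 124/47 ≈ 2.638 bits/symbol.

2.638 bits/symbol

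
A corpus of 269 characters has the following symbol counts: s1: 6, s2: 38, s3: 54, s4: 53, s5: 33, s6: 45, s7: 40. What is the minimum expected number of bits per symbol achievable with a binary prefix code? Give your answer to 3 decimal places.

Probabilities are the counts divided by 269.
Repeatedly combine the two least-probable nodes; the expected code length is the sum of the merged weights.
merge 6/269 + 33/269 → 39/269
merge 38/269 + 39/269 → 77/269
merge 40/269 + 45/269 → 85/269
merge 53/269 + 54/269 → 107/269
merge 77/269 + 85/269 → 162/269
merge 107/269 + 162/269 → 1
L = 39/269 + 77/269 + 85/269 + 107/269 + 162/269 + 1 = 739/269 ≈ 2.747 bits/symbol.

2.747 bits/symbol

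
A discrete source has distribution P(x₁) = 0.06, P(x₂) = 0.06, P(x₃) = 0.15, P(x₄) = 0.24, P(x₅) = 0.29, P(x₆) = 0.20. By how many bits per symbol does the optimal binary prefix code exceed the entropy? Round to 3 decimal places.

Entropy H = −Σ p log₂ p ≈ 2.3740 bits.
Huffman merges: 3/50+3/50→3/25; 3/25+3/20→27/100; 1/5+6/25→11/25; 27/100+29/100→14/25; 11/25+14/25→1. L = 239/100 ≈ 2.3900.
L − H = 2.3900 − 2.3740 = 0.016 bits.

0.016 bits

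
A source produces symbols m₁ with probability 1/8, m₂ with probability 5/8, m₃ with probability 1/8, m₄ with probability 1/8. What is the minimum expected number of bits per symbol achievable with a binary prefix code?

Repeatedly combine the two least-probable nodes; the expected code length is the sum of the merged weights.
merge 1/8 + 1/8 → 1/4
merge 1/8 + 1/4 → 3/8
merge 3/8 + 5/8 → 1
L = 1/4 + 3/8 + 1 = 13/8 = 1.625 bits/symbol.

1.625 bits/symbol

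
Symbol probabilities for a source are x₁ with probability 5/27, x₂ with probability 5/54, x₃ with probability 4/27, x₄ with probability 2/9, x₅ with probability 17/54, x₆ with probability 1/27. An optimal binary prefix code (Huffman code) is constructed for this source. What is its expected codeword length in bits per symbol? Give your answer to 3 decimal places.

2.407 bits/symbol

Repeatedly combine the two least-probable nodes; the expected code length is the sum of the merged weights.
merge 1/27 + 5/54 → 7/54
merge 7/54 + 4/27 → 5/18
merge 5/27 + 2/9 → 11/27
merge 5/18 + 17/54 → 16/27
merge 11/27 + 16/27 → 1
L = 7/54 + 5/18 + 11/27 + 16/27 + 1 = 65/27 ≈ 2.407 bits/symbol.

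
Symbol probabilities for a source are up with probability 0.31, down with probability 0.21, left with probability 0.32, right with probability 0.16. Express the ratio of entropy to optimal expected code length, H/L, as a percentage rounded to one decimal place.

Entropy H = −Σ p log₂ p ≈ 1.9457 bits.
Huffman merges: 4/25+21/100→37/100; 31/100+8/25→63/100; 37/100+63/100→1. L = 2 ≈ 2.0000.
Efficiency = H/L = 1.9457/2.0000 = 97.3%.

97.3%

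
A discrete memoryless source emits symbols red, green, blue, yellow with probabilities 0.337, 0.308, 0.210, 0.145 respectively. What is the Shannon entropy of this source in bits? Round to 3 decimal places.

1.929 bits

H = −Σ pᵢ log₂ pᵢ.
−0.337·log₂(0.337) = 0.5288
−0.308·log₂(0.308) = 0.5233
−0.210·log₂(0.210) = 0.4728
−0.145·log₂(0.145) = 0.4040
Sum ≈ 1.9289 → 1.929 bits.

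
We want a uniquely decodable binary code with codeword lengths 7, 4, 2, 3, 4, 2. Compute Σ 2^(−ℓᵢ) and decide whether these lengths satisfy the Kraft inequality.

0.7578125; yes

With common denominator 2^7 = 128: Σ 2^(−ℓᵢ) = 1/128 + 8/128 + 32/128 + 16/128 + 8/128 + 32/128 = 97/128 = 0.7578125.
Kraft's inequality requires Σ ≤ 1; here Σ = 0.7578125 ≤ 1, so such a prefix code exists.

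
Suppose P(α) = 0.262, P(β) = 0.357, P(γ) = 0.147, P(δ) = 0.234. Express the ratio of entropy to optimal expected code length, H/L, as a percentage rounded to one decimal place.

96.7%

Entropy H = −Σ p log₂ p ≈ 1.9337 bits.
Huffman merges: 147/1000+117/500→381/1000; 131/500+357/1000→619/1000; 381/1000+619/1000→1. L = 2 ≈ 2.0000.
Efficiency = H/L = 1.9337/2.0000 = 96.7%.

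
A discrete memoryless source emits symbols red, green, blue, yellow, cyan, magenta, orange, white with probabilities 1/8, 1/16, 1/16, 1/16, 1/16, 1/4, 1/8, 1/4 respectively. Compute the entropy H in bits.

Each probability is a power of 1/2, so log₂(1/p) is an integer.
H = Σ p·log₂(1/p) = 1/8·3 + 1/16·4 + 1/16·4 + 1/16·4 + 1/16·4 + 1/4·2 + 1/8·3 + 1/4·2 = 2.75 bits.

2.75 bits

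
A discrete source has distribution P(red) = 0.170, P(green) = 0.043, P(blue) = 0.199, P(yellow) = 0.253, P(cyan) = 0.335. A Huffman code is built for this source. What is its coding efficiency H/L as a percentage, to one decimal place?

Entropy H = −Σ p log₂ p ≈ 2.1235 bits.
Huffman merges: 43/1000+17/100→213/1000; 199/1000+213/1000→103/250; 253/1000+67/200→147/250; 103/250+147/250→1. L = 2213/1000 ≈ 2.2130.
Efficiency = H/L = 2.1235/2.2130 = 96.0%.

96.0%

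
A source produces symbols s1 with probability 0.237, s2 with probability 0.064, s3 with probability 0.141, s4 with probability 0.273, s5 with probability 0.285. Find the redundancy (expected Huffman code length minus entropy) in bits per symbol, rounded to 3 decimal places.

0.033 bits

Entropy H = −Σ p log₂ p ≈ 2.1720 bits.
Huffman merges: 8/125+141/1000→41/200; 41/200+237/1000→221/500; 273/1000+57/200→279/500; 221/500+279/500→1. L = 441/200 ≈ 2.2050.
L − H = 2.2050 − 2.1720 = 0.033 bits.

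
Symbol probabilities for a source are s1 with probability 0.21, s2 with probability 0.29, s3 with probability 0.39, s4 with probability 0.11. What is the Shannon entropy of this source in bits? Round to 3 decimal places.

1.871 bits

H = −Σ pᵢ log₂ pᵢ.
−0.21·log₂(0.21) = 0.4728
−0.29·log₂(0.29) = 0.5179
−0.39·log₂(0.39) = 0.5298
−0.11·log₂(0.11) = 0.3503
Sum ≈ 1.8708 → 1.871 bits.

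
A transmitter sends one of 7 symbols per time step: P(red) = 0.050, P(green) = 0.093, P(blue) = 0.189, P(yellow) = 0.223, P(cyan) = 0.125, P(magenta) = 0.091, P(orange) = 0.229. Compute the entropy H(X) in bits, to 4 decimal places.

H = −Σ pᵢ log₂ pᵢ.
−0.050·log₂(0.050) = 0.2161
−0.093·log₂(0.093) = 0.3187
−0.189·log₂(0.189) = 0.4543
−0.223·log₂(0.223) = 0.4828
−0.125·log₂(0.125) = 0.3750
−0.091·log₂(0.091) = 0.3147
−0.229·log₂(0.229) = 0.4870
Sum ≈ 2.6485 → 2.6485 bits.

2.6485 bits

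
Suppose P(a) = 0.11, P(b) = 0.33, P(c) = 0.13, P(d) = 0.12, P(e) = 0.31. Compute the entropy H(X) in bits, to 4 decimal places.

H = −Σ pᵢ log₂ pᵢ.
−0.11·log₂(0.11) = 0.3503
−0.33·log₂(0.33) = 0.5278
−0.13·log₂(0.13) = 0.3826
−0.12·log₂(0.12) = 0.3671
−0.31·log₂(0.31) = 0.5238
Sum ≈ 2.1516 → 2.1516 bits.

2.1516 bits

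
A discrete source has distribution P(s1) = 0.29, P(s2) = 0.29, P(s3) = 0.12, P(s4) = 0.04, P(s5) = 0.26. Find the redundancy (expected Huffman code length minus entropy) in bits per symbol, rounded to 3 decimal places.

Entropy H = −Σ p log₂ p ≈ 2.0939 bits.
Huffman merges: 1/25+3/25→4/25; 4/25+13/50→21/50; 29/100+29/100→29/50; 21/50+29/50→1. L = 54/25 ≈ 2.1600.
L − H = 2.1600 − 2.0939 = 0.066 bits.

0.066 bits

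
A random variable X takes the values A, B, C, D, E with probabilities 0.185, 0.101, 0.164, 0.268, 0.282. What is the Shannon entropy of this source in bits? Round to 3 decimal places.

H = −Σ pᵢ log₂ pᵢ.
−0.185·log₂(0.185) = 0.4504
−0.101·log₂(0.101) = 0.3341
−0.164·log₂(0.164) = 0.4278
−0.268·log₂(0.268) = 0.5091
−0.282·log₂(0.282) = 0.5150
Sum ≈ 2.2363 → 2.236 bits.

2.236 bits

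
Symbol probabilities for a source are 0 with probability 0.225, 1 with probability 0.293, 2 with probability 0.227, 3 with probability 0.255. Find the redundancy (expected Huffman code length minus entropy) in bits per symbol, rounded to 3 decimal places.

Entropy H = −Σ p log₂ p ≈ 1.9914 bits.
Huffman merges: 9/40+227/1000→113/250; 51/200+293/1000→137/250; 113/250+137/250→1. L = 2 ≈ 2.0000.
L − H = 2.0000 − 1.9914 = 0.009 bits.

0.009 bits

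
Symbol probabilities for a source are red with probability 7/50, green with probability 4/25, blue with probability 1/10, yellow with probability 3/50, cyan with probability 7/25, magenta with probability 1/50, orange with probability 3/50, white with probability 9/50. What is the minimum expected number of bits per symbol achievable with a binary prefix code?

2.76 bits/symbol

Repeatedly combine the two least-probable nodes; the expected code length is the sum of the merged weights.
merge 1/50 + 3/50 → 2/25
merge 3/50 + 2/25 → 7/50
merge 1/10 + 7/50 → 6/25
merge 7/50 + 4/25 → 3/10
merge 9/50 + 6/25 → 21/50
merge 7/25 + 3/10 → 29/50
merge 21/50 + 29/50 → 1
L = 2/25 + 7/50 + 6/25 + 3/10 + 21/50 + 29/50 + 1 = 69/25 = 2.76 bits/symbol.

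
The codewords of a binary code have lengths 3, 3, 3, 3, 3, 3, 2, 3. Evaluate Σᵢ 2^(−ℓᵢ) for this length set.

1.125

With common denominator 2^3 = 8: Σ 2^(−ℓᵢ) = 1/8 + 1/8 + 1/8 + 1/8 + 1/8 + 1/8 + 2/8 + 1/8 = 9/8 = 1.125.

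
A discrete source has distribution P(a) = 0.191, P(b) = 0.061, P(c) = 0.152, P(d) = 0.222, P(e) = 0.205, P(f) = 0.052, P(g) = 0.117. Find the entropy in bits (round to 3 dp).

2.650 bits

H = −Σ pᵢ log₂ pᵢ.
−0.191·log₂(0.191) = 0.4562
−0.061·log₂(0.061) = 0.2461
−0.152·log₂(0.152) = 0.4131
−0.222·log₂(0.222) = 0.4820
−0.205·log₂(0.205) = 0.4687
−0.052·log₂(0.052) = 0.2218
−0.117·log₂(0.117) = 0.3622
Sum ≈ 2.6501 → 2.650 bits.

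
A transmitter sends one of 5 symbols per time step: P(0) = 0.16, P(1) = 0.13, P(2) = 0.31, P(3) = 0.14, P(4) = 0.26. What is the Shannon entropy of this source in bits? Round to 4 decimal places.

2.2319 bits

H = −Σ pᵢ log₂ pᵢ.
−0.16·log₂(0.16) = 0.4230
−0.13·log₂(0.13) = 0.3826
−0.31·log₂(0.31) = 0.5238
−0.14·log₂(0.14) = 0.3971
−0.26·log₂(0.26) = 0.5053
Sum ≈ 2.2319 → 2.2319 bits.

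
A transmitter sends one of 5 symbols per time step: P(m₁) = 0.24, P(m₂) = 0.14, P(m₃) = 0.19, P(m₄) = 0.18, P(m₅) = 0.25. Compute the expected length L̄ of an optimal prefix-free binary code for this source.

2.32 bits/symbol

Repeatedly combine the two least-probable nodes; the expected code length is the sum of the merged weights.
merge 7/50 + 9/50 → 8/25
merge 19/100 + 6/25 → 43/100
merge 1/4 + 8/25 → 57/100
merge 43/100 + 57/100 → 1
L = 8/25 + 43/100 + 57/100 + 1 = 58/25 = 2.32 bits/symbol.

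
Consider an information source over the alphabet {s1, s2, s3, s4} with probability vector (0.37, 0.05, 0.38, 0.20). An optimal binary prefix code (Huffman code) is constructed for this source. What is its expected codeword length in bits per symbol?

Repeatedly combine the two least-probable nodes; the expected code length is the sum of the merged weights.
merge 1/20 + 1/5 → 1/4
merge 1/4 + 37/100 → 31/50
merge 19/50 + 31/50 → 1
L = 1/4 + 31/50 + 1 = 187/100 = 1.87 bits/symbol.

1.87 bits/symbol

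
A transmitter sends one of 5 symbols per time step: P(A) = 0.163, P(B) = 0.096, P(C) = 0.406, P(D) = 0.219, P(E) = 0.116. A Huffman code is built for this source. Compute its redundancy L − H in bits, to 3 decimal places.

0.062 bits

Entropy H = −Σ p log₂ p ≈ 2.1195 bits.
Huffman merges: 12/125+29/250→53/250; 163/1000+53/250→3/8; 219/1000+3/8→297/500; 203/500+297/500→1. L = 2181/1000 ≈ 2.1810.
L − H = 2.1810 − 2.1195 = 0.062 bits.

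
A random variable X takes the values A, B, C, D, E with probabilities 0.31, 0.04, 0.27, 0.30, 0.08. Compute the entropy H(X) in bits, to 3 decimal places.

2.032 bits

H = −Σ pᵢ log₂ pᵢ.
−0.31·log₂(0.31) = 0.5238
−0.04·log₂(0.04) = 0.1858
−0.27·log₂(0.27) = 0.5100
−0.30·log₂(0.30) = 0.5211
−0.08·log₂(0.08) = 0.2915
Sum ≈ 2.0322 → 2.032 bits.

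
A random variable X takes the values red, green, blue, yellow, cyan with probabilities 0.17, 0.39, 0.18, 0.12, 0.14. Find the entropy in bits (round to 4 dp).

H = −Σ pᵢ log₂ pᵢ.
−0.17·log₂(0.17) = 0.4346
−0.39·log₂(0.39) = 0.5298
−0.18·log₂(0.18) = 0.4453
−0.12·log₂(0.12) = 0.3671
−0.14·log₂(0.14) = 0.3971
Sum ≈ 2.1739 → 2.1739 bits.

2.1739 bits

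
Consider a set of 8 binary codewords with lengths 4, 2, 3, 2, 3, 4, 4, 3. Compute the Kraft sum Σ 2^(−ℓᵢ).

1.0625

With common denominator 2^4 = 16: Σ 2^(−ℓᵢ) = 1/16 + 4/16 + 2/16 + 4/16 + 2/16 + 1/16 + 1/16 + 2/16 = 17/16 = 1.0625.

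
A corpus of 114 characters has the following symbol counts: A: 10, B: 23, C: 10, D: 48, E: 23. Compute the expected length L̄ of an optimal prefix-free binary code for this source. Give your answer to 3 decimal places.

2.132 bits/symbol

Probabilities are the counts divided by 114.
Repeatedly combine the two least-probable nodes; the expected code length is the sum of the merged weights.
merge 5/57 + 5/57 → 10/57
merge 10/57 + 23/114 → 43/114
merge 23/114 + 43/114 → 11/19
merge 8/19 + 11/19 → 1
L = 10/57 + 43/114 + 11/19 + 1 = 81/38 ≈ 2.132 bits/symbol.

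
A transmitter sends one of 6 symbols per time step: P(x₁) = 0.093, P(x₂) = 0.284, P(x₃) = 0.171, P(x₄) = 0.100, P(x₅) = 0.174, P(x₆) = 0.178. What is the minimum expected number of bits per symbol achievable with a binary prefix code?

Repeatedly combine the two least-probable nodes; the expected code length is the sum of the merged weights.
merge 93/1000 + 1/10 → 193/1000
merge 171/1000 + 87/500 → 69/200
merge 89/500 + 193/1000 → 371/1000
merge 71/250 + 69/200 → 629/1000
merge 371/1000 + 629/1000 → 1
L = 193/1000 + 69/200 + 371/1000 + 629/1000 + 1 = 1269/500 = 2.538 bits/symbol.

2.538 bits/symbol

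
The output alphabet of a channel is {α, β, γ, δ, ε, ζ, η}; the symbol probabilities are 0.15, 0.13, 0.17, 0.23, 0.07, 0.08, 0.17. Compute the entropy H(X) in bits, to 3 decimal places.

2.710 bits

H = −Σ pᵢ log₂ pᵢ.
−0.15·log₂(0.15) = 0.4105
−0.13·log₂(0.13) = 0.3826
−0.17·log₂(0.17) = 0.4346
−0.23·log₂(0.23) = 0.4877
−0.07·log₂(0.07) = 0.2686
−0.08·log₂(0.08) = 0.2915
−0.17·log₂(0.17) = 0.4346
Sum ≈ 2.7101 → 2.710 bits.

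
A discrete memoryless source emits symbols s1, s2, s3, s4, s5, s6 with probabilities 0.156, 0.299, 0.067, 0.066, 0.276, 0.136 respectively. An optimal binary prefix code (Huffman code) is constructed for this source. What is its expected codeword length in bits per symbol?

2.402 bits/symbol

Repeatedly combine the two least-probable nodes; the expected code length is the sum of the merged weights.
merge 33/500 + 67/1000 → 133/1000
merge 133/1000 + 17/125 → 269/1000
merge 39/250 + 269/1000 → 17/40
merge 69/250 + 299/1000 → 23/40
merge 17/40 + 23/40 → 1
L = 133/1000 + 269/1000 + 17/40 + 23/40 + 1 = 1201/500 = 2.402 bits/symbol.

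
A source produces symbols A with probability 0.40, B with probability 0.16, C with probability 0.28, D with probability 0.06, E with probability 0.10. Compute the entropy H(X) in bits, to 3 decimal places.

H = −Σ pᵢ log₂ pᵢ.
−0.40·log₂(0.40) = 0.5288
−0.16·log₂(0.16) = 0.4230
−0.28·log₂(0.28) = 0.5142
−0.06·log₂(0.06) = 0.2435
−0.10·log₂(0.10) = 0.3322
Sum ≈ 2.0417 → 2.042 bits.

2.042 bits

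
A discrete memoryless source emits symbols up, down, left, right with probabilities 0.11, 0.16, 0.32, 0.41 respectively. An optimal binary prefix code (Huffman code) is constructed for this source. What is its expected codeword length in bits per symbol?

Repeatedly combine the two least-probable nodes; the expected code length is the sum of the merged weights.
merge 11/100 + 4/25 → 27/100
merge 27/100 + 8/25 → 59/100
merge 41/100 + 59/100 → 1
L = 27/100 + 59/100 + 1 = 93/50 = 1.86 bits/symbol.

1.86 bits/symbol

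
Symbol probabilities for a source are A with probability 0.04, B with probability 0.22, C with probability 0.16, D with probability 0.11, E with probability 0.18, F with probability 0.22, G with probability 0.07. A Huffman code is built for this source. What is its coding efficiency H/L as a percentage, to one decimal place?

98.7%

Entropy H = −Σ p log₂ p ≈ 2.6341 bits.
Huffman merges: 1/25+7/100→11/100; 11/100+11/100→11/50; 4/25+9/50→17/50; 11/50+11/50→11/25; 11/50+17/50→14/25; 11/25+14/25→1. L = 267/100 ≈ 2.6700.
Efficiency = H/L = 2.6341/2.6700 = 98.7%.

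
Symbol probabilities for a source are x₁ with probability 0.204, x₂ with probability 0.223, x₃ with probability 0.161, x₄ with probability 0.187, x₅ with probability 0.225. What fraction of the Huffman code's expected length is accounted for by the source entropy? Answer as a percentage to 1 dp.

Entropy H = −Σ p log₂ p ≈ 2.3114 bits.
Huffman merges: 161/1000+187/1000→87/250; 51/250+223/1000→427/1000; 9/40+87/250→573/1000; 427/1000+573/1000→1. L = 587/250 ≈ 2.3480.
Efficiency = H/L = 2.3114/2.3480 = 98.4%.

98.4%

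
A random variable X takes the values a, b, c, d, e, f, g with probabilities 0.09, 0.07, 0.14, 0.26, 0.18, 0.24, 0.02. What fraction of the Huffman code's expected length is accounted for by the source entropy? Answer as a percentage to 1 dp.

Entropy H = −Σ p log₂ p ≈ 2.5359 bits.
Huffman merges: 1/50+7/100→9/100; 9/100+9/100→9/50; 7/50+9/50→8/25; 9/50+6/25→21/50; 13/50+8/25→29/50; 21/50+29/50→1. L = 259/100 ≈ 2.5900.
Efficiency = H/L = 2.5359/2.5900 = 97.9%.

97.9%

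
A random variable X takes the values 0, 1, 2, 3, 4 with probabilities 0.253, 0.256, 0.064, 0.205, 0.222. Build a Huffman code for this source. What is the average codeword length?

2.269 bits/symbol

Repeatedly combine the two least-probable nodes; the expected code length is the sum of the merged weights.
merge 8/125 + 41/200 → 269/1000
merge 111/500 + 253/1000 → 19/40
merge 32/125 + 269/1000 → 21/40
merge 19/40 + 21/40 → 1
L = 269/1000 + 19/40 + 21/40 + 1 = 2269/1000 = 2.269 bits/symbol.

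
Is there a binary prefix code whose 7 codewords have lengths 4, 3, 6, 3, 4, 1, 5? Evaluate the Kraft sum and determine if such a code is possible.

0.921875; yes

With common denominator 2^6 = 64: Σ 2^(−ℓᵢ) = 4/64 + 8/64 + 1/64 + 8/64 + 4/64 + 32/64 + 2/64 = 59/64 = 0.921875.
Kraft's inequality requires Σ ≤ 1; here Σ = 0.921875 ≤ 1, so such a prefix code exists.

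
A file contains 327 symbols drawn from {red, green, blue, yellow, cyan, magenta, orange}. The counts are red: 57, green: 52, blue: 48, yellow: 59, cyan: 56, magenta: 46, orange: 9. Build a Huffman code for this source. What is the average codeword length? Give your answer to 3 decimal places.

Probabilities are the counts divided by 327.
Repeatedly combine the two least-probable nodes; the expected code length is the sum of the merged weights.
merge 3/109 + 46/327 → 55/327
merge 16/109 + 52/327 → 100/327
merge 55/327 + 56/327 → 37/109
merge 19/109 + 59/327 → 116/327
merge 100/327 + 37/109 → 211/327
merge 116/327 + 211/327 → 1
L = 55/327 + 100/327 + 37/109 + 116/327 + 211/327 + 1 = 920/327 ≈ 2.813 bits/symbol.

2.813 bits/symbol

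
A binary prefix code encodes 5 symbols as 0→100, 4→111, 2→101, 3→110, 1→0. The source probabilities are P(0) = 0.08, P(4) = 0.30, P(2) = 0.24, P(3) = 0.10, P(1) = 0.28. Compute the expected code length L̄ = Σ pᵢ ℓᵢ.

2.44 bits/symbol

L̄ = Σ pᵢ·ℓᵢ = 0.08·3 + 0.30·3 + 0.24·3 + 0.10·3 + 0.28·1 = 2.44 bits/symbol.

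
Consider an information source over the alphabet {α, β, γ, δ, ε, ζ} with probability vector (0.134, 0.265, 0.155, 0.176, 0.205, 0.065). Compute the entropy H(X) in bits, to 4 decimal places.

H = −Σ pᵢ log₂ pᵢ.
−0.134·log₂(0.134) = 0.3886
−0.265·log₂(0.265) = 0.5077
−0.155·log₂(0.155) = 0.4169
−0.176·log₂(0.176) = 0.4411
−0.205·log₂(0.205) = 0.4687
−0.065·log₂(0.065) = 0.2563
Sum ≈ 2.4793 → 2.4793 bits.

2.4793 bits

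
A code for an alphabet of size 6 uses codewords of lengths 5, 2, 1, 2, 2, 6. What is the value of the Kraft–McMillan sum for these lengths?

1.296875

With common denominator 2^6 = 64: Σ 2^(−ℓᵢ) = 2/64 + 16/64 + 32/64 + 16/64 + 16/64 + 1/64 = 83/64 = 1.296875.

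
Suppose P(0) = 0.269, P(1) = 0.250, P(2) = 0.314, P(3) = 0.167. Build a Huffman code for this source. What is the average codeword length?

Repeatedly combine the two least-probable nodes; the expected code length is the sum of the merged weights.
merge 167/1000 + 1/4 → 417/1000
merge 269/1000 + 157/500 → 583/1000
merge 417/1000 + 583/1000 → 1
L = 417/1000 + 583/1000 + 1 = 2 bits/symbol.

2 bits/symbol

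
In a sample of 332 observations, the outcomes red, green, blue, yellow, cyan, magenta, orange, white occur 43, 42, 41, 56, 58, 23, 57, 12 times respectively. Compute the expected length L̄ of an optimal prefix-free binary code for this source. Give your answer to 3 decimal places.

Probabilities are the counts divided by 332.
Repeatedly combine the two least-probable nodes; the expected code length is the sum of the merged weights.
merge 3/83 + 23/332 → 35/332
merge 35/332 + 41/332 → 19/83
merge 21/166 + 43/332 → 85/332
merge 14/83 + 57/332 → 113/332
merge 29/166 + 19/83 → 67/166
merge 85/332 + 113/332 → 99/166
merge 67/166 + 99/166 → 1
L = 35/332 + 19/83 + 85/332 + 113/332 + 67/166 + 99/166 + 1 = 973/332 ≈ 2.931 bits/symbol.

2.931 bits/symbol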